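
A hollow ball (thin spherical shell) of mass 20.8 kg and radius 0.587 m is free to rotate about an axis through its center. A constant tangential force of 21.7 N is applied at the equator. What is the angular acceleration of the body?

I = (2/3)MR² = (2/3)(20.8)(0.587)² = 4.778 kg·m².
τ = F R = (21.7)(0.587) = 12.74 N·m.
Newton's second law for rotation, τ = Iα, gives α = τ/I = 12.74/4.778 = 2.666 rad/s².

α ≈ 2.67 rad/s²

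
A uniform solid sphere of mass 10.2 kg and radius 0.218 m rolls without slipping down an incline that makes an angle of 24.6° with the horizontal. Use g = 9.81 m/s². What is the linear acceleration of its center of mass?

a ≈ 2.92 m/s²

Translation along the incline: Mg sinθ − f = Ma.
Rotation about the center: fR = Iα with I = (2/5)MR². No-slip gives a = αR, so f = (I/R²)a = (2/5)M a.
Substituting: Mg sinθ = (1 + 0.4000)Ma, so a = g sinθ/(1 + 0.4000) = (9.81) sin 24.6° / 1.400 = 2.917 m/s².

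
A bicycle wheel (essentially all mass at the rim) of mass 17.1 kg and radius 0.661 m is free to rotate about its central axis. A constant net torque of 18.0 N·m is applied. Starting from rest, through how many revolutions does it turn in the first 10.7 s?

I = MR² = (17.1)(0.661)² = 7.471 kg·m².
α = τ/I = 18.0/7.471 = 2.409 rad/s².
θ = ½αt² = ½(2.409)(10.7)² = 137.9 rad.
Revolutions = θ/(2π) = 21.95.

≈ 21.9 revolutions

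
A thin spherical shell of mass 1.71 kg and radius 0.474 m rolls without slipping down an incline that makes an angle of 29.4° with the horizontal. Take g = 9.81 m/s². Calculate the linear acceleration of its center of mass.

a ≈ 2.89 m/s²

Translation along the incline: Mg sinθ − f = Ma.
Rotation about the center: fR = Iα with I = (2/3)MR². No-slip gives a = αR, so f = (I/R²)a = (2/3)M a.
Substituting: Mg sinθ = (1 + 0.6667)Ma, so a = g sinθ/(1 + 0.6667) = (9.81) sin 29.4° / 1.667 = 2.889 m/s².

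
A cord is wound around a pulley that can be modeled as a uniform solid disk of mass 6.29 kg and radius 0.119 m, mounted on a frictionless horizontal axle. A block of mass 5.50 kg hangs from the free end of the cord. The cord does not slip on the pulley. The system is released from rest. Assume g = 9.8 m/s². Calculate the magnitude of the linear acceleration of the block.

a ≈ 6.23 m/s²

I = ½MR² = (1/2)(6.29)(0.119)² = 0.04454 kg·m².
Block: mg − T = ma. Pulley: TR = Iα. No-slip: a = αR, so T = (I/R²)a = 3.145·a.
Then mg = (m + 3.145)a, so a = (5.50)(9.8)/(5.50 + 3.145) = 6.235 m/s².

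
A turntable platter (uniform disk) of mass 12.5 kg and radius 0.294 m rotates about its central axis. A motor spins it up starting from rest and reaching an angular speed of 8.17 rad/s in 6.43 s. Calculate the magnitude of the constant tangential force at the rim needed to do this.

F ≈ 2.33 N

I = ½MR² = (1/2)(12.5)(0.294)² = 0.5402 kg·m².
α = Δω/Δt = (8.17 − 0)/6.43 = 1.271 rad/s².
The required torque is τ = Iα = (0.5402)(1.271) = 0.6864 N·m.
A tangential force at the rim gives τ = FR, so F = τ/R = 0.6864/0.294 = 2.335 N.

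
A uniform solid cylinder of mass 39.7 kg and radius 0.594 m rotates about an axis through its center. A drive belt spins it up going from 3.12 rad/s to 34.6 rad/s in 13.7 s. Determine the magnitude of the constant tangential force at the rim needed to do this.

I = ½MR² = (1/2)(39.7)(0.594)² = 7.004 kg·m².
α = Δω/Δt = (34.6 − 3.12)/13.7 = 2.298 rad/s².
The required torque is τ = Iα = (7.004)(2.298) = 16.09 N·m.
A tangential force at the rim gives τ = FR, so F = τ/R = 16.09/0.594 = 27.09 N.

F ≈ 27.1 N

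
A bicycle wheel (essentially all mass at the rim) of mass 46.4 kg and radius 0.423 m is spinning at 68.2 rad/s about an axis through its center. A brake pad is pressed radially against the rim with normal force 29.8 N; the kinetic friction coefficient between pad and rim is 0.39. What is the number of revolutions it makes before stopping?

≈ 625 revolutions

I = MR² = (46.4)(0.423)² = 8.302 kg·m².
Friction force f = μN = (0.39)(29.8) = 11.62 N at the rim; torque magnitude τ = fR = 4.916 N·m, opposing ω.
|α| = τ/I = 4.916/8.302 = 0.5921 rad/s² (deceleration).
ω² = ω₀² − 2|α|θ with ω = 0 ⇒ θ = ω₀²/(2|α|) = 3928 rad = 625.1 rev.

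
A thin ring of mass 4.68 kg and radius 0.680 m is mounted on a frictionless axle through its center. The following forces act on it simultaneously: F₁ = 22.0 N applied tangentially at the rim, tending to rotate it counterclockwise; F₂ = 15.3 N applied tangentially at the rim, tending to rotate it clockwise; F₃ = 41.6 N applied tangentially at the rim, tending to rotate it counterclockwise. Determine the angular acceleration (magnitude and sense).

I = MR² = (4.68)(0.680)² = 2.164 kg·m².
Taking counterclockwise as positive: τ₁ = +(22.0)(0.680) = +14.96 N·m; τ₂ = −(15.3)(0.680) = −10.40 N·m; τ₃ = +(41.6)(0.680) = +28.29 N·m.
Net torque τ = 32.84 N·m.
α = τ/I = 32.84/2.164 = 15.18 rad/s².

α ≈ 15.2 rad/s², counterclockwise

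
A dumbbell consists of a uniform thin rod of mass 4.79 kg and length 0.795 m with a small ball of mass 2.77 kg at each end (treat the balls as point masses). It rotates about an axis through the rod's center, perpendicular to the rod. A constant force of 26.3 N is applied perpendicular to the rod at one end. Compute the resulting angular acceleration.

I_rod = (1/12)ML² = (1/12)(4.79)(0.795)² = 0.2523 kg·m².
I_balls = 2·m·(L/2)² = 2(2.77)(0.3975)² = 0.8754 kg·m².
Total I = 1.128 kg·m².
τ = F·(L/2) = (26.3)(0.398) = 10.45 N·m.
α = τ/I = 10.45/1.128 = 9.271 rad/s².

α ≈ 9.27 rad/s²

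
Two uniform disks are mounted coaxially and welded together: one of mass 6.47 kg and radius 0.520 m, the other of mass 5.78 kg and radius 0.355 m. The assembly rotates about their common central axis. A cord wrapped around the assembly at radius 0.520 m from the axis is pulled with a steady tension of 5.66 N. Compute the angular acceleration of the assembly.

α ≈ 2.38 rad/s²

I = ½M₁R₁² + ½M₂R₂² = ½(6.47)(0.520)² + ½(5.78)(0.355)² = 1.239 kg·m².
τ = F r = (5.66)(0.520) = 2.943 N·m.
α = τ/I = 2.943/1.239 = 2.376 rad/s².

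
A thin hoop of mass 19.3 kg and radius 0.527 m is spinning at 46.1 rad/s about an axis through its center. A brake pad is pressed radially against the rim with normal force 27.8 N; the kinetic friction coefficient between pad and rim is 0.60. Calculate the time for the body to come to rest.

t ≈ 28.1 s

I = MR² = (19.3)(0.527)² = 5.360 kg·m².
Friction force f = μN = (0.60)(27.8) = 16.68 N at the rim; torque magnitude τ = fR = 8.790 N·m, opposing ω.
|α| = τ/I = 8.790/5.360 = 1.640 rad/s² (deceleration).
0 = ω₀ − |α|t ⇒ t = ω₀/|α| = 46.1/1.640 = 28.11 s.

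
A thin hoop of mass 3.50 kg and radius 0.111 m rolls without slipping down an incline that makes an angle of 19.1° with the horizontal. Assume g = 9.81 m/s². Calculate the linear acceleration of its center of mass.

a ≈ 1.61 m/s²

Translation along the incline: Mg sinθ − f = Ma.
Rotation about the center: fR = Iα with I = MR². No-slip gives a = αR, so f = (I/R²)a = M a.
Substituting: Mg sinθ = (1 + 1.000)Ma, so a = g sinθ/(1 + 1.000) = (9.81) sin 19.1° / 2.000 = 1.605 m/s².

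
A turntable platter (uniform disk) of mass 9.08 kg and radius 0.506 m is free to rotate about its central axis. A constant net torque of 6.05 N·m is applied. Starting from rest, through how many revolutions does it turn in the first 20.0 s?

≈ 166 revolutions

I = ½MR² = (1/2)(9.08)(0.506)² = 1.162 kg·m².
α = τ/I = 6.05/1.162 = 5.205 rad/s².
θ = ½αt² = ½(5.205)(20.0)² = 1041 rad.
Revolutions = θ/(2π) = 165.7.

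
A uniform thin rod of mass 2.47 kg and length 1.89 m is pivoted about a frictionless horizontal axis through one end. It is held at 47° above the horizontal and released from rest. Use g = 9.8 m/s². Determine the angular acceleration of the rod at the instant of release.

About the pivot, I = (1/3)ML² = (1/3)(2.47)(1.89)² = 2.941 kg·m².
The weight acts at the center, a distance L/2 = 0.9450 m from the pivot; τ = Mg(L/2) cos 47° = 15.60 N·m.
α = τ/I = 15.60/2.941 = 5.304 rad/s².

α ≈ 5.30 rad/s²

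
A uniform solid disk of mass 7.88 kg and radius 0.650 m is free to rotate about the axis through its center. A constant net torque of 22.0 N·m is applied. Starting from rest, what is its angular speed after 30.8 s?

I = ½MR² = (1/2)(7.88)(0.650)² = 1.665 kg·m².
α = τ/I = 22.0/1.665 = 13.22 rad/s².
ω = ω₀ + αt = 0 + (13.22)(30.8) = 407.1 rad/s.

ω ≈ 407 rad/s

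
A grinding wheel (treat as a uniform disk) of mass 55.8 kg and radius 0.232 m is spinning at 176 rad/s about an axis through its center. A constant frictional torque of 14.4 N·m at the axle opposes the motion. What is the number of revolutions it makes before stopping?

I = ½MR² = (1/2)(55.8)(0.232)² = 1.502 kg·m².
The net torque has magnitude 14.4 N·m, opposing ω.
|α| = τ/I = 14.40/1.502 = 9.589 rad/s² (deceleration).
ω² = ω₀² − 2|α|θ with ω = 0 ⇒ θ = ω₀²/(2|α|) = 1615 rad = 257.1 rev.

≈ 257 revolutions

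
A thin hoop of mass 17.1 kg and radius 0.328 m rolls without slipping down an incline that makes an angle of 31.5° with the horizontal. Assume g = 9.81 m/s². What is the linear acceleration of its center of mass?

a ≈ 2.56 m/s²

Translation along the incline: Mg sinθ − f = Ma.
Rotation about the center: fR = Iα with I = MR². No-slip gives a = αR, so f = (I/R²)a = M a.
Substituting: Mg sinθ = (1 + 1.000)Ma, so a = g sinθ/(1 + 1.000) = (9.81) sin 31.5° / 2.000 = 2.563 m/s².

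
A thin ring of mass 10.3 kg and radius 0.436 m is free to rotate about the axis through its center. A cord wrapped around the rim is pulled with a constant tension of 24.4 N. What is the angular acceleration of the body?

α ≈ 5.43 rad/s²

I = MR² = (10.3)(0.436)² = 1.958 kg·m².
τ = F R = (24.4)(0.436) = 10.64 N·m.
Newton's second law for rotation, τ = Iα, gives α = τ/I = 10.64/1.958 = 5.433 rad/s².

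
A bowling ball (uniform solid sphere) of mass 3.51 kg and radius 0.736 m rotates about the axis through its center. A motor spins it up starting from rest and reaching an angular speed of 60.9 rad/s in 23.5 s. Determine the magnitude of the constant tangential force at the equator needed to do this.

I = (2/5)MR² = (2/5)(3.51)(0.736)² = 0.7605 kg·m².
α = Δω/Δt = (60.9 − 0)/23.5 = 2.591 rad/s².
The required torque is τ = Iα = (0.7605)(2.591) = 1.971 N·m.
A tangential force at the equator gives τ = FR, so F = τ/R = 1.971/0.736 = 2.678 N.

F ≈ 2.68 N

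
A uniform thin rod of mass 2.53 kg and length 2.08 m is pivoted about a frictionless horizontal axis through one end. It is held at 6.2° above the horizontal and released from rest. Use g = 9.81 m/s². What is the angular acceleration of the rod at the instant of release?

About the pivot, I = (1/3)ML² = (1/3)(2.53)(2.08)² = 3.649 kg·m².
The weight acts at the center, a distance L/2 = 1.040 m from the pivot; τ = Mg(L/2) cos 6.2° = 25.66 N·m.
α = τ/I = 25.66/3.649 = 7.033 rad/s².

α ≈ 7.03 rad/s²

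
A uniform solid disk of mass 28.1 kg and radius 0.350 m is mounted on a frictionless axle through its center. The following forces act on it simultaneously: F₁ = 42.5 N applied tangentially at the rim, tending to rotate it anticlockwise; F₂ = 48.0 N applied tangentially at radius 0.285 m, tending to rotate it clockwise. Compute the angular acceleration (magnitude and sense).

α ≈ 0.694 rad/s², anticlockwise

I = ½MR² = (1/2)(28.1)(0.350)² = 1.721 kg·m².
Taking anticlockwise as positive: τ₁ = +(42.5)(0.350) = +14.87 N·m; τ₂ = −(48.0)(0.285) = −13.68 N·m.
Net torque τ = 1.195 N·m.
α = τ/I = 1.195/1.721 = 0.6943 rad/s².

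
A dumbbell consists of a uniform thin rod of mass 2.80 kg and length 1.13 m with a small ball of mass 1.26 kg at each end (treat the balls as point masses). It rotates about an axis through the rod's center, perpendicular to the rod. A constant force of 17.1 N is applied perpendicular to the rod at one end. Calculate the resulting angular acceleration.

I_rod = (1/12)ML² = (1/12)(2.80)(1.13)² = 0.2979 kg·m².
I_balls = 2·m·(L/2)² = 2(1.26)(0.5650)² = 0.8044 kg·m².
Total I = 1.102 kg·m².
τ = F·(L/2) = (17.1)(0.565) = 9.662 N·m.
α = τ/I = 9.662/1.102 = 8.764 rad/s².

α ≈ 8.76 rad/s²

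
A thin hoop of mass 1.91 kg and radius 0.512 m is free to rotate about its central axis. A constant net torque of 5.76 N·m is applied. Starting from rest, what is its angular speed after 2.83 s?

I = MR² = (1.91)(0.512)² = 0.5007 kg·m².
α = τ/I = 5.76/0.5007 = 11.50 rad/s².
ω = ω₀ + αt = 0 + (11.50)(2.83) = 32.56 rad/s.

ω ≈ 32.6 rad/s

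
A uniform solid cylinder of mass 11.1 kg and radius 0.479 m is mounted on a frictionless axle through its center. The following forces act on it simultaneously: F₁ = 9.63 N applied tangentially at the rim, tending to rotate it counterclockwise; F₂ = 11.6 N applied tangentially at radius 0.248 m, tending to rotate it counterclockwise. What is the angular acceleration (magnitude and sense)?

I = ½MR² = (1/2)(11.1)(0.479)² = 1.273 kg·m².
Taking counterclockwise as positive: τ₁ = +(9.63)(0.479) = +4.613 N·m; τ₂ = +(11.6)(0.248) = +2.877 N·m.
Net torque τ = 7.490 N·m.
α = τ/I = 7.490/1.273 = 5.882 rad/s².

α ≈ 5.88 rad/s², counterclockwise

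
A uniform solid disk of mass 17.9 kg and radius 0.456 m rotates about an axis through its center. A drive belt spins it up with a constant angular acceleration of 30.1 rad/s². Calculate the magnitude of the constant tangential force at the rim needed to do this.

F ≈ 123 N

I = ½MR² = (1/2)(17.9)(0.456)² = 1.861 kg·m².
The required torque is τ = Iα = (1.861)(30.10) = 56.02 N·m.
A tangential force at the rim gives τ = FR, so F = τ/R = 56.02/0.456 = 122.8 N.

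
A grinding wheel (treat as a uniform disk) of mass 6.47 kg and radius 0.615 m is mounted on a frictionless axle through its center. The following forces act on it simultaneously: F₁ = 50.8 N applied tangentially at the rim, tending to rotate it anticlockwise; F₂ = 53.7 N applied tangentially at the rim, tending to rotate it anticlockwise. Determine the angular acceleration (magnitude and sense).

α ≈ 52.5 rad/s², anticlockwise

I = ½MR² = (1/2)(6.47)(0.615)² = 1.224 kg·m².
Taking anticlockwise as positive: τ₁ = +(50.8)(0.615) = +31.24 N·m; τ₂ = +(53.7)(0.615) = +33.03 N·m.
Net torque τ = 64.27 N·m.
α = τ/I = 64.27/1.224 = 52.53 rad/s².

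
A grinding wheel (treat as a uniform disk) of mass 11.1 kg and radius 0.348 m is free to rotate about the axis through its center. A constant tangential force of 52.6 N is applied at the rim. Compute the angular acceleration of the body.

α ≈ 27.2 rad/s²

I = ½MR² = (1/2)(11.1)(0.348)² = 0.6721 kg·m².
τ = F R = (52.6)(0.348) = 18.30 N·m.
Newton's second law for rotation, τ = Iα, gives α = τ/I = 18.30/0.6721 = 27.23 rad/s².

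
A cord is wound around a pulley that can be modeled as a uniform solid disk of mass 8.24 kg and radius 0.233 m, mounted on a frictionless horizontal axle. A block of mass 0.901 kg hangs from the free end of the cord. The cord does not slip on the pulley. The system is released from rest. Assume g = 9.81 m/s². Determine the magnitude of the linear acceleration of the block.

a ≈ 1.76 m/s²

I = ½MR² = (1/2)(8.24)(0.233)² = 0.2237 kg·m².
Block: mg − T = ma. Pulley: TR = Iα. No-slip: a = αR, so T = (I/R²)a = 4.120·a.
Then mg = (m + 4.120)a, so a = (0.901)(9.81)/(0.901 + 4.120) = 1.760 m/s².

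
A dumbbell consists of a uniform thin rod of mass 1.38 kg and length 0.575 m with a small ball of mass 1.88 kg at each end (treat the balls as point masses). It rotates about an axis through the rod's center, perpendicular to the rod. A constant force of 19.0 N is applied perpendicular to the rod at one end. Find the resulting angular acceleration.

α ≈ 15.7 rad/s²

I_rod = (1/12)ML² = (1/12)(1.38)(0.575)² = 0.03802 kg·m².
I_balls = 2·m·(L/2)² = 2(1.88)(0.2875)² = 0.3108 kg·m².
Total I = 0.3488 kg·m².
τ = F·(L/2) = (19.0)(0.287) = 5.462 N·m.
α = τ/I = 5.462/0.3488 = 15.66 rad/s².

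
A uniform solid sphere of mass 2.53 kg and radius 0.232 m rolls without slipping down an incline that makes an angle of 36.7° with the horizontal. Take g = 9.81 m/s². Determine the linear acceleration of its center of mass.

Translation along the incline: Mg sinθ − f = Ma.
Rotation about the center: fR = Iα with I = (2/5)MR². No-slip gives a = αR, so f = (I/R²)a = (2/5)M a.
Substituting: Mg sinθ = (1 + 0.4000)Ma, so a = g sinθ/(1 + 0.4000) = (9.81) sin 36.7° / 1.400 = 4.188 m/s².

a ≈ 4.19 m/s²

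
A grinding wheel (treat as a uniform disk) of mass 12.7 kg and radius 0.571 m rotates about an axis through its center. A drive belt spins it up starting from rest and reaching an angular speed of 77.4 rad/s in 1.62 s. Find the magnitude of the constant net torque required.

τ ≈ 98.9 N·m

I = ½MR² = (1/2)(12.7)(0.571)² = 2.070 kg·m².
α = Δω/Δt = (77.4 − 0)/1.62 = 47.78 rad/s².
τ = Iα = (2.070)(47.78) = 98.92 N·m.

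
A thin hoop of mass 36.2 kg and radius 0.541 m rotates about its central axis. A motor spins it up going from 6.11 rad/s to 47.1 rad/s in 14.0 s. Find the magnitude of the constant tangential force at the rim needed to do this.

F ≈ 57.3 N

I = MR² = (36.2)(0.541)² = 10.60 kg·m².
α = Δω/Δt = (47.1 − 6.11)/14.0 = 2.928 rad/s².
The required torque is τ = Iα = (10.60)(2.928) = 31.02 N·m.
A tangential force at the rim gives τ = FR, so F = τ/R = 31.02/0.541 = 57.34 N.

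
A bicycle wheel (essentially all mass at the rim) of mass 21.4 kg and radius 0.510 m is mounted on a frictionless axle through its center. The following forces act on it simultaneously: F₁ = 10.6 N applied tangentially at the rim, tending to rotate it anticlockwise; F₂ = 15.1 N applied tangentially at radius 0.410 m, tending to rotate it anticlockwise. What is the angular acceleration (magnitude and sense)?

α ≈ 2.08 rad/s², anticlockwise

I = MR² = (21.4)(0.510)² = 5.566 kg·m².
Taking anticlockwise as positive: τ₁ = +(10.6)(0.510) = +5.406 N·m; τ₂ = +(15.1)(0.410) = +6.191 N·m.
Net torque τ = 11.60 N·m.
α = τ/I = 11.60/5.566 = 2.083 rad/s².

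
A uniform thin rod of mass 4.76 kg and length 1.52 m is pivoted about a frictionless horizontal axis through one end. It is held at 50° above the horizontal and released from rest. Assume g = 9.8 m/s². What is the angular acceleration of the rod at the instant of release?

About the pivot, I = (1/3)ML² = (1/3)(4.76)(1.52)² = 3.666 kg·m².
The weight acts at the center, a distance L/2 = 0.7600 m from the pivot; τ = Mg(L/2) cos 50° = 22.79 N·m.
α = τ/I = 22.79/3.666 = 6.216 rad/s².
(Equivalently α = (3g/(2L)) cos 50° = 6.216 rad/s².)

α ≈ 6.22 rad/s²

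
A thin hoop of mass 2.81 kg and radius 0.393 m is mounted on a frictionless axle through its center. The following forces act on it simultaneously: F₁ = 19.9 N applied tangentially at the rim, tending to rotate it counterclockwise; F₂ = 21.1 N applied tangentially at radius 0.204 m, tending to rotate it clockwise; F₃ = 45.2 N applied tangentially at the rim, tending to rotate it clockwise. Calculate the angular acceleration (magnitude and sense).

α ≈ 32.8 rad/s², clockwise

I = MR² = (2.81)(0.393)² = 0.4340 kg·m².
Taking counterclockwise as positive: τ₁ = +(19.9)(0.393) = +7.821 N·m; τ₂ = −(21.1)(0.204) = −4.304 N·m; τ₃ = −(45.2)(0.393) = −17.76 N·m.
Net torque τ = -14.25 N·m.
α = τ/I = -14.25/0.4340 = -32.83 rad/s².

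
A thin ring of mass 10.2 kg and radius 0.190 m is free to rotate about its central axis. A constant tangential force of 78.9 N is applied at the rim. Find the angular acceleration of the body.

α ≈ 40.7 rad/s²

I = MR² = (10.2)(0.190)² = 0.3682 kg·m².
τ = F R = (78.9)(0.190) = 14.99 N·m.
From τ = Iα: α = 14.99/0.3682 = 40.71 rad/s².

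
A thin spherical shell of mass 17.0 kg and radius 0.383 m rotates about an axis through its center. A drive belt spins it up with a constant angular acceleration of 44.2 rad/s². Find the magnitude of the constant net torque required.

I = (2/3)MR² = (2/3)(17.0)(0.383)² = 1.662 kg·m².
τ = Iα = (1.662)(44.20) = 73.48 N·m.

τ ≈ 73.5 N·m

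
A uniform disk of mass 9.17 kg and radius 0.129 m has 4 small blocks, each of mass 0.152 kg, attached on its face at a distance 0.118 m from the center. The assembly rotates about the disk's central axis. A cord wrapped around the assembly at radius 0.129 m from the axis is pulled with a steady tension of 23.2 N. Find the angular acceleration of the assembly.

I_disk = ½MR² = ½(9.17)(0.129)² = 0.07630 kg·m².
I_blocks = 4·m·r² = 4(0.152)(0.118)² = 0.008466 kg·m².
Total I = 0.08476 kg·m².
τ = F r = (23.2)(0.129) = 2.993 N·m.
α = τ/I = 2.993/0.08476 = 35.31 rad/s².

α ≈ 35.3 rad/s²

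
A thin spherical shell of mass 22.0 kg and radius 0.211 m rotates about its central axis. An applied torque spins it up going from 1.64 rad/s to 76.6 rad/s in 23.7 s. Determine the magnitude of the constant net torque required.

τ ≈ 2.07 N·m

I = (2/3)MR² = (2/3)(22.0)(0.211)² = 0.6530 kg·m².
α = Δω/Δt = (76.6 − 1.64)/23.7 = 3.163 rad/s².
τ = Iα = (0.6530)(3.163) = 2.065 N·m.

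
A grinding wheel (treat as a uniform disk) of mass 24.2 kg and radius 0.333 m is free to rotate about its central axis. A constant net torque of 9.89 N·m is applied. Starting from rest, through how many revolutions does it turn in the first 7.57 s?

I = ½MR² = (1/2)(24.2)(0.333)² = 1.342 kg·m².
α = τ/I = 9.89/1.342 = 7.371 rad/s².
θ = ½αt² = ½(7.371)(7.57)² = 211.2 rad.
Revolutions = θ/(2π) = 33.61.

≈ 33.6 revolutions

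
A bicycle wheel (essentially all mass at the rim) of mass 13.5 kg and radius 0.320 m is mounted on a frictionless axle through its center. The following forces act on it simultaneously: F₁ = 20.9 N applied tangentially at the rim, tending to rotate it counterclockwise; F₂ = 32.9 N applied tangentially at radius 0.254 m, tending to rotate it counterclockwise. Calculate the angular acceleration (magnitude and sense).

α ≈ 10.9 rad/s², counterclockwise

I = MR² = (13.5)(0.320)² = 1.382 kg·m².
Taking counterclockwise as positive: τ₁ = +(20.9)(0.320) = +6.688 N·m; τ₂ = +(32.9)(0.254) = +8.357 N·m.
Net torque τ = 15.04 N·m.
α = τ/I = 15.04/1.382 = 10.88 rad/s².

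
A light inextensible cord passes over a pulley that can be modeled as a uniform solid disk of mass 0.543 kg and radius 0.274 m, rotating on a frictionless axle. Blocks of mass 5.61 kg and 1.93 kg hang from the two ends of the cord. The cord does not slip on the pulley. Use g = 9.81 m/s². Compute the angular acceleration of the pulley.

α ≈ 16.9 rad/s²

I = ½MR² = (1/2)(0.543)(0.274)² = 0.02038 kg·m².
Heavier block: m₁g − T₁ = m₁a. Lighter block: T₂ − m₂g = m₂a.
Pulley: (T₁ − T₂)R = Iα = I(a/R), so T₁ − T₂ = (I/R²)a = (1/2)M_p a = 0.2715·a.
Adding the three: (m₁ − m₂)g = (m₁ + m₂ + 0.2715)a, so a = (5.61 − 1.93)(9.81)/(5.61 + 1.93 + 0.2715) = 4.621 m/s².
α = a/R = 4.621/0.274 = 16.87 rad/s².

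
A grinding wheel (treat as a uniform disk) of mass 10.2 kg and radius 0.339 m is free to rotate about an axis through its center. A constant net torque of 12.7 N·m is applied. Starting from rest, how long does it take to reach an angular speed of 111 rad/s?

I = ½MR² = (1/2)(10.2)(0.339)² = 0.5861 kg·m².
α = τ/I = 12.7/0.5861 = 21.67 rad/s².
ω = αt ⇒ t = ω/α = 111/21.67 = 5.123 s.

t ≈ 5.12 s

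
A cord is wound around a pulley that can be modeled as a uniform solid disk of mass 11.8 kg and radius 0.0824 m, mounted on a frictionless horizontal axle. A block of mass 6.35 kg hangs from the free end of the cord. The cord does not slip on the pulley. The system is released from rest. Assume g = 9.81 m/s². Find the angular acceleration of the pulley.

I = ½MR² = (1/2)(11.8)(0.0824)² = 0.04006 kg·m².
Block: mg − T = ma. Pulley: TR = Iα. No-slip: a = αR, so T = (I/R²)a = 5.900·a.
Then mg = (m + 5.900)a, so a = (6.35)(9.81)/(6.35 + 5.900) = 5.085 m/s².
α = a/R = 5.085/0.0824 = 61.71 rad/s².

α ≈ 61.7 rad/s²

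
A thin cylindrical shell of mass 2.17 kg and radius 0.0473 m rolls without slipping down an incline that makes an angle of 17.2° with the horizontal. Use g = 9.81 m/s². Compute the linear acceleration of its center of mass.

a ≈ 1.45 m/s²

Translation along the incline: Mg sinθ − f = Ma.
Rotation about the center: fR = Iα with I = MR². No-slip gives a = αR, so f = (I/R²)a = M a.
Substituting: Mg sinθ = (1 + 1.000)Ma, so a = g sinθ/(1 + 1.000) = (9.81) sin 17.2° / 2.000 = 1.450 m/s².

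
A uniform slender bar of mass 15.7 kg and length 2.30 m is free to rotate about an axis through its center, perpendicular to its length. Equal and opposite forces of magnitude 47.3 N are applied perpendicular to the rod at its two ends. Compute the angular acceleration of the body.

I = (1/12)ML² = (1/12)(15.7)(2.30)² = 6.921 kg·m².
The couple gives τ = F·(L/2) + F·(L/2) = F L = (47.3)(2.30) = 108.8 N·m.
From τ = Iα: α = 108.8/6.921 = 15.72 rad/s².

α ≈ 15.7 rad/s²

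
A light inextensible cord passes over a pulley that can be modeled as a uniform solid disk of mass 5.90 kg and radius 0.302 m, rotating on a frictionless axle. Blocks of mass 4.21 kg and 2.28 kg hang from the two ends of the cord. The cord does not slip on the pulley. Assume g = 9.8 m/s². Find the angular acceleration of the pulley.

I = ½MR² = (1/2)(5.90)(0.302)² = 0.2691 kg·m².
Heavier block: m₁g − T₁ = m₁a. Lighter block: T₂ − m₂g = m₂a.
Pulley: (T₁ − T₂)R = Iα = I(a/R), so T₁ − T₂ = (I/R²)a = (1/2)M_p a = 2.950·a.
Adding the three: (m₁ − m₂)g = (m₁ + m₂ + 2.950)a, so a = (4.21 − 2.28)(9.8)/(4.21 + 2.28 + 2.950) = 2.004 m/s².
α = a/R = 2.004/0.302 = 6.634 rad/s².

α ≈ 6.63 rad/s²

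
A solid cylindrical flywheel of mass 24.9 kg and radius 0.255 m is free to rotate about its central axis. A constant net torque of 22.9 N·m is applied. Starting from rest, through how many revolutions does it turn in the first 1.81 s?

I = ½MR² = (1/2)(24.9)(0.255)² = 0.8096 kg·m².
α = τ/I = 22.9/0.8096 = 28.29 rad/s².
θ = ½αt² = ½(28.29)(1.81)² = 46.34 rad.
Revolutions = θ/(2π) = 7.375.

≈ 7.37 revolutions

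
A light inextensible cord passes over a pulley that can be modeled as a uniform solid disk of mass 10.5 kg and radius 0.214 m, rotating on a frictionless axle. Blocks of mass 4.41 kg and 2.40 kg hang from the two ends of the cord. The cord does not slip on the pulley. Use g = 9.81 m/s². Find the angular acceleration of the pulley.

α ≈ 7.64 rad/s²

I = ½MR² = (1/2)(10.5)(0.214)² = 0.2404 kg·m².
Heavier block: m₁g − T₁ = m₁a. Lighter block: T₂ − m₂g = m₂a.
Pulley: (T₁ − T₂)R = Iα = I(a/R), so T₁ − T₂ = (I/R²)a = (1/2)M_p a = 5.250·a.
Adding the three: (m₁ − m₂)g = (m₁ + m₂ + 5.250)a, so a = (4.41 − 2.40)(9.81)/(4.41 + 2.40 + 5.250) = 1.635 m/s².
α = a/R = 1.635/0.214 = 7.640 rad/s².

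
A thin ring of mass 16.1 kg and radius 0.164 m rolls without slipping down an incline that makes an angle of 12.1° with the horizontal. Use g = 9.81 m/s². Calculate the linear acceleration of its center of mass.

a ≈ 1.03 m/s²

Translation along the incline: Mg sinθ − f = Ma.
Rotation about the center: fR = Iα with I = MR². No-slip gives a = αR, so f = (I/R²)a = M a.
Substituting: Mg sinθ = (1 + 1.000)Ma, so a = g sinθ/(1 + 1.000) = (9.81) sin 12.1° / 2.000 = 1.028 m/s².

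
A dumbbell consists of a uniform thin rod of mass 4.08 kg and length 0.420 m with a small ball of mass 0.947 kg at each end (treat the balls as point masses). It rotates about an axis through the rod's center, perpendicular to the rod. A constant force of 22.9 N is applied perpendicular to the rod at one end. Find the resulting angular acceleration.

I_rod = (1/12)ML² = (1/12)(4.08)(0.420)² = 0.05998 kg·m².
I_balls = 2·m·(L/2)² = 2(0.947)(0.2100)² = 0.08353 kg·m².
Total I = 0.1435 kg·m².
τ = F·(L/2) = (22.9)(0.210) = 4.809 N·m.
α = τ/I = 4.809/0.1435 = 33.51 rad/s².

α ≈ 33.5 rad/s²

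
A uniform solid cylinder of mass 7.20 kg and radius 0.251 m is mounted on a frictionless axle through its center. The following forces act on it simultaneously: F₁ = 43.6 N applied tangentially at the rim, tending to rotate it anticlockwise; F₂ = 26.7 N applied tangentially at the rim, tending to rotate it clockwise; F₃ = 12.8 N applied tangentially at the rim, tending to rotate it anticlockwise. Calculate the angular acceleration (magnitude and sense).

α ≈ 32.9 rad/s², anticlockwise

I = ½MR² = (1/2)(7.20)(0.251)² = 0.2268 kg·m².
Taking anticlockwise as positive: τ₁ = +(43.6)(0.251) = +10.94 N·m; τ₂ = −(26.7)(0.251) = −6.702 N·m; τ₃ = +(12.8)(0.251) = +3.213 N·m.
Net torque τ = 7.455 N·m.
α = τ/I = 7.455/0.2268 = 32.87 rad/s².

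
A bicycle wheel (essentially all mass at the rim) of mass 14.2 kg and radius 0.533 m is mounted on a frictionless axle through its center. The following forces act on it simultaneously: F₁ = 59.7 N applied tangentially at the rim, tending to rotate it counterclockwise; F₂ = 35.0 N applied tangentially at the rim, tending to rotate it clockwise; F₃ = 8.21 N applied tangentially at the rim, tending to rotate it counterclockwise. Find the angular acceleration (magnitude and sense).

I = MR² = (14.2)(0.533)² = 4.034 kg·m².
Taking counterclockwise as positive: τ₁ = +(59.7)(0.533) = +31.82 N·m; τ₂ = −(35.0)(0.533) = −18.66 N·m; τ₃ = +(8.21)(0.533) = +4.376 N·m.
Net torque τ = 17.54 N·m.
α = τ/I = 17.54/4.034 = 4.348 rad/s².

α ≈ 4.35 rad/s², counterclockwise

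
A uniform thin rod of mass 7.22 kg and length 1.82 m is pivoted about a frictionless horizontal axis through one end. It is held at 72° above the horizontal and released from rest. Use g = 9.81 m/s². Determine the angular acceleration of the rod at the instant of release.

About the pivot, I = (1/3)ML² = (1/3)(7.22)(1.82)² = 7.972 kg·m².
The weight acts at the center, a distance L/2 = 0.9100 m from the pivot; τ = Mg(L/2) cos 72° = 19.92 N·m.
α = τ/I = 19.92/7.972 = 2.498 rad/s².

α ≈ 2.50 rad/s²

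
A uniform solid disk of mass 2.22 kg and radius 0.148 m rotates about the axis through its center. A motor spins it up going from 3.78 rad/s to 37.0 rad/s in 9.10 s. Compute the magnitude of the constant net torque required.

I = ½MR² = (1/2)(2.22)(0.148)² = 0.02431 kg·m².
α = Δω/Δt = (37.0 − 3.78)/9.10 = 3.651 rad/s².
τ = Iα = (0.02431)(3.651) = 0.08876 N·m.

τ ≈ 0.0888 N·m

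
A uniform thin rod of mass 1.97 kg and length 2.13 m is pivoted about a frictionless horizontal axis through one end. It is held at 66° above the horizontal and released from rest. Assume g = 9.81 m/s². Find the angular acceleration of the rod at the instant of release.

About the pivot, I = (1/3)ML² = (1/3)(1.97)(2.13)² = 2.979 kg·m².
The weight acts at the center, a distance L/2 = 1.065 m from the pivot; τ = Mg(L/2) cos 66° = 8.371 N·m.
α = τ/I = 8.371/2.979 = 2.810 rad/s².

α ≈ 2.81 rad/s²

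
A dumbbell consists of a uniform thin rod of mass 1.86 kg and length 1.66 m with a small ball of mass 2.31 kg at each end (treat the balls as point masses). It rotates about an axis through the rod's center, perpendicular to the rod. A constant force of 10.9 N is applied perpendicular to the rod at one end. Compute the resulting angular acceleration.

α ≈ 2.51 rad/s²

I_rod = (1/12)ML² = (1/12)(1.86)(1.66)² = 0.4271 kg·m².
I_balls = 2·m·(L/2)² = 2(2.31)(0.8300)² = 3.183 kg·m².
Total I = 3.610 kg·m².
τ = F·(L/2) = (10.9)(0.830) = 9.047 N·m.
α = τ/I = 9.047/3.610 = 2.506 rad/s².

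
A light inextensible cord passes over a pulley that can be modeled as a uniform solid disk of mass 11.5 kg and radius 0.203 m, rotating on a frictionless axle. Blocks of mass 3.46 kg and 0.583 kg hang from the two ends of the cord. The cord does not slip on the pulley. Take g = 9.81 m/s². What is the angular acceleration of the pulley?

I = ½MR² = (1/2)(11.5)(0.203)² = 0.2370 kg·m².
Heavier block: m₁g − T₁ = m₁a. Lighter block: T₂ − m₂g = m₂a.
Pulley: (T₁ − T₂)R = Iα = I(a/R), so T₁ − T₂ = (I/R²)a = (1/2)M_p a = 5.750·a.
Adding the three: (m₁ − m₂)g = (m₁ + m₂ + 5.750)a, so a = (3.46 − 0.583)(9.81)/(3.46 + 0.583 + 5.750) = 2.882 m/s².
α = a/R = 2.882/0.203 = 14.20 rad/s².

α ≈ 14.2 rad/s²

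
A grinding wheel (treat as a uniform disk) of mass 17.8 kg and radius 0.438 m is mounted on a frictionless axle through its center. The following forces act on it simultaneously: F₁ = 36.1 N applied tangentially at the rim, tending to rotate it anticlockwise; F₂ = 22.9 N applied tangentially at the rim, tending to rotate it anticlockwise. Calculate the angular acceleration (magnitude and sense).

α ≈ 15.1 rad/s², anticlockwise

I = ½MR² = (1/2)(17.8)(0.438)² = 1.707 kg·m².
Taking anticlockwise as positive: τ₁ = +(36.1)(0.438) = +15.81 N·m; τ₂ = +(22.9)(0.438) = +10.03 N·m.
Net torque τ = 25.84 N·m.
α = τ/I = 25.84/1.707 = 15.14 rad/s².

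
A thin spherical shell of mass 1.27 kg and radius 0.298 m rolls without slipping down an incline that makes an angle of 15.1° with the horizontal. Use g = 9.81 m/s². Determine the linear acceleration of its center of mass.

Translation along the incline: Mg sinθ − f = Ma.
Rotation about the center: fR = Iα with I = (2/3)MR². No-slip gives a = αR, so f = (I/R²)a = (2/3)M a.
Substituting: Mg sinθ = (1 + 0.6667)Ma, so a = g sinθ/(1 + 0.6667) = (9.81) sin 15.1° / 1.667 = 1.533 m/s².

a ≈ 1.53 m/s²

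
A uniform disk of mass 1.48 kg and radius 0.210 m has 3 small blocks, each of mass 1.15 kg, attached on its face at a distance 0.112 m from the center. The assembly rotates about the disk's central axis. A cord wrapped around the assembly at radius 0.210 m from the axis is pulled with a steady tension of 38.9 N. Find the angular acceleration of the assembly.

I_disk = ½MR² = ½(1.48)(0.210)² = 0.03263 kg·m².
I_blocks = 3·m·r² = 3(1.15)(0.112)² = 0.04328 kg·m².
Total I = 0.07591 kg·m².
τ = F r = (38.9)(0.210) = 8.169 N·m.
α = τ/I = 8.169/0.07591 = 107.6 rad/s².

α ≈ 108 rad/s²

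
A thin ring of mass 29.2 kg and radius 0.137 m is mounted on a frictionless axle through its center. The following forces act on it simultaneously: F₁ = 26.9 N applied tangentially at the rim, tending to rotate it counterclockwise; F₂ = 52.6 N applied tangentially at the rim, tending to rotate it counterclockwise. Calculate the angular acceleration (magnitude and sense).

I = MR² = (29.2)(0.137)² = 0.5481 kg·m².
Taking counterclockwise as positive: τ₁ = +(26.9)(0.137) = +3.685 N·m; τ₂ = +(52.6)(0.137) = +7.206 N·m.
Net torque τ = 10.89 N·m.
α = τ/I = 10.89/0.5481 = 19.87 rad/s².

α ≈ 19.9 rad/s², counterclockwise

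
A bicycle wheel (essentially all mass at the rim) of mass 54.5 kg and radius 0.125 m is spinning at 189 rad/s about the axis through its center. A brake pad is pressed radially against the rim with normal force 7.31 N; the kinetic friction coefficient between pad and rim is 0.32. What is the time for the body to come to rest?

I = MR² = (54.5)(0.125)² = 0.8516 kg·m².
Friction force f = μN = (0.32)(7.31) = 2.339 N at the rim; torque magnitude τ = fR = 0.2924 N·m, opposing ω.
|α| = τ/I = 0.2924/0.8516 = 0.3434 rad/s² (deceleration).
0 = ω₀ − |α|t ⇒ t = ω₀/|α| = 189/0.3434 = 550.4 s.

t ≈ 550 s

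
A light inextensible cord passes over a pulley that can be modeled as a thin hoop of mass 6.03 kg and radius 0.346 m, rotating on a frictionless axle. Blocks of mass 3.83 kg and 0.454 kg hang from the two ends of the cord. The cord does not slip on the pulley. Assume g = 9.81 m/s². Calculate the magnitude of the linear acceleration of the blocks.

I = MR² = (6.03)(0.346)² = 0.7219 kg·m².
Heavier block: m₁g − T₁ = m₁a. Lighter block: T₂ − m₂g = m₂a.
Pulley: (T₁ − T₂)R = Iα = I(a/R), so T₁ − T₂ = (I/R²)a = 1·M_p a = 6.030·a.
Adding the three: (m₁ − m₂)g = (m₁ + m₂ + 6.030)a, so a = (3.83 − 0.454)(9.81)/(3.83 + 0.454 + 6.030) = 3.211 m/s².

a ≈ 3.21 m/s²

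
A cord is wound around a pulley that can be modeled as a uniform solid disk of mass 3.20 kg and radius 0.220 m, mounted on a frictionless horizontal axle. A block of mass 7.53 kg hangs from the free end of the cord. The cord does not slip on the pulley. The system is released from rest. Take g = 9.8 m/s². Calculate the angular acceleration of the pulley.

α ≈ 36.7 rad/s²

I = ½MR² = (1/2)(3.20)(0.220)² = 0.07744 kg·m².
Block: mg − T = ma. Pulley: TR = Iα. No-slip: a = αR, so T = (I/R²)a = 1.600·a.
Then mg = (m + 1.600)a, so a = (7.53)(9.8)/(7.53 + 1.600) = 8.083 m/s².
α = a/R = 8.083/0.220 = 36.74 rad/s².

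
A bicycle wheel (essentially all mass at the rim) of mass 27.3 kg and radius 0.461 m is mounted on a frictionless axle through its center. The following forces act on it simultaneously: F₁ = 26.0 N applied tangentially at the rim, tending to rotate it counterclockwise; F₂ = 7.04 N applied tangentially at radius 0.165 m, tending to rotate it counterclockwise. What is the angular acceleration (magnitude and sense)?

α ≈ 2.27 rad/s², counterclockwise

I = MR² = (27.3)(0.461)² = 5.802 kg·m².
Taking counterclockwise as positive: τ₁ = +(26.0)(0.461) = +11.99 N·m; τ₂ = +(7.04)(0.165) = +1.162 N·m.
Net torque τ = 13.15 N·m.
α = τ/I = 13.15/5.802 = 2.266 rad/s².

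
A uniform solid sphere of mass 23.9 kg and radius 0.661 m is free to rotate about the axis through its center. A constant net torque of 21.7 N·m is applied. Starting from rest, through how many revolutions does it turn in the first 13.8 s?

I = (2/5)MR² = (2/5)(23.9)(0.661)² = 4.177 kg·m².
α = τ/I = 21.7/4.177 = 5.195 rad/s².
θ = ½αt² = ½(5.195)(13.8)² = 494.7 rad.
Revolutions = θ/(2π) = 78.73.

≈ 78.7 revolutions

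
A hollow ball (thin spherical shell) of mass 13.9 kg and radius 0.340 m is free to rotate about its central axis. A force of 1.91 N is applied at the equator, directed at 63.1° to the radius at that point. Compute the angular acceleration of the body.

I = (2/3)MR² = (2/3)(13.9)(0.340)² = 1.071 kg·m².
Only the tangential component produces torque: τ = F R sinθ = (1.91)(0.340) sin 63.1° = 0.5791 N·m.
From τ = Iα: α = 0.5791/1.071 = 0.5406 rad/s².

α ≈ 0.541 rad/s²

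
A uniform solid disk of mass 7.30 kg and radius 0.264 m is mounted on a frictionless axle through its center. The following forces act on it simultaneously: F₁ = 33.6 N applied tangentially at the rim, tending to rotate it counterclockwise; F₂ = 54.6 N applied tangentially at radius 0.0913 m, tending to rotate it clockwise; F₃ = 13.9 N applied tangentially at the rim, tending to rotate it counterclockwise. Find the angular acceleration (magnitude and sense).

α ≈ 29.7 rad/s², counterclockwise

I = ½MR² = (1/2)(7.30)(0.264)² = 0.2544 kg·m².
Taking counterclockwise as positive: τ₁ = +(33.6)(0.264) = +8.870 N·m; τ₂ = −(54.6)(0.0913) = −4.985 N·m; τ₃ = +(13.9)(0.264) = +3.670 N·m.
Net torque τ = 7.555 N·m.
α = τ/I = 7.555/0.2544 = 29.70 rad/s².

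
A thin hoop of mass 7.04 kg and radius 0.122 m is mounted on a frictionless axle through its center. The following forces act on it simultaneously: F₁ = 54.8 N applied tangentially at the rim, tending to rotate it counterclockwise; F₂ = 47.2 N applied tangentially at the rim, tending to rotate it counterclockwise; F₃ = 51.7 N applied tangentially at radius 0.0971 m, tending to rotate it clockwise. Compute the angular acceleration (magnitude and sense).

α ≈ 70.9 rad/s², counterclockwise

I = MR² = (7.04)(0.122)² = 0.1048 kg·m².
Taking counterclockwise as positive: τ₁ = +(54.8)(0.122) = +6.686 N·m; τ₂ = +(47.2)(0.122) = +5.758 N·m; τ₃ = −(51.7)(0.0971) = −5.020 N·m.
Net torque τ = 7.424 N·m.
α = τ/I = 7.424/0.1048 = 70.85 rad/s².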